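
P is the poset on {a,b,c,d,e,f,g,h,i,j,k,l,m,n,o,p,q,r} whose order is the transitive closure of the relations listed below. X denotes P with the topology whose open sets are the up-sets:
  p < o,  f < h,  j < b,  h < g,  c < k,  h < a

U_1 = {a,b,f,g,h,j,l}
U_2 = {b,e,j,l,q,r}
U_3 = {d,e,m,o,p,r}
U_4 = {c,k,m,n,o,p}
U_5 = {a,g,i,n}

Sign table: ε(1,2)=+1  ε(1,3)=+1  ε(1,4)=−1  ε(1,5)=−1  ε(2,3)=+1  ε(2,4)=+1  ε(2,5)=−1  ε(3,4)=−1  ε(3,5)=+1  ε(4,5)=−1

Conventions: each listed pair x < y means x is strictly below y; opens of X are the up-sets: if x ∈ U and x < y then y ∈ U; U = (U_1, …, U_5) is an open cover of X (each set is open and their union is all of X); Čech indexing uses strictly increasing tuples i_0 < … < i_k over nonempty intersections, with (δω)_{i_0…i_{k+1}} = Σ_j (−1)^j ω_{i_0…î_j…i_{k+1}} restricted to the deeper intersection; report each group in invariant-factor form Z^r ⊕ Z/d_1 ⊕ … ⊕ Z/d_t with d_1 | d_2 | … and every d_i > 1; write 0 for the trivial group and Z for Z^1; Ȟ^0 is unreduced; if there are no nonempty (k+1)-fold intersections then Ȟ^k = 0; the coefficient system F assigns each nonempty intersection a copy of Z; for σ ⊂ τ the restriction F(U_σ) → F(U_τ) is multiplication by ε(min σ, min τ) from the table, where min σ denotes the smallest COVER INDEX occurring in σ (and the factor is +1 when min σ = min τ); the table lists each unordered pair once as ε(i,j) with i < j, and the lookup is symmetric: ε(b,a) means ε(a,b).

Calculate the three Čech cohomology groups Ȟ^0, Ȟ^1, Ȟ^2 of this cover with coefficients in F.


Ȟ^0 ≅ 0, Ȟ^1 ≅ Z/2 and Ȟ^2 ≅ 0

nerve of the cover:
  U12={b,j,l} U15={a,g} U23={e,r} U34={m,o,p} U45={n}
C dims 5,5; δ0: rk 5, SNF 1^4·2
Ȟ^0 = (5 − 5) − 0 = 0, so Ȟ^0 ≅ 0
Ȟ^1 = (5 − 0) − 5 = 0 plus torsion [2], so Ȟ^1 ≅ Z/2
Ȟ^2 = (0 − 0) − 0 = 0, so Ȟ^2 ≅ 0


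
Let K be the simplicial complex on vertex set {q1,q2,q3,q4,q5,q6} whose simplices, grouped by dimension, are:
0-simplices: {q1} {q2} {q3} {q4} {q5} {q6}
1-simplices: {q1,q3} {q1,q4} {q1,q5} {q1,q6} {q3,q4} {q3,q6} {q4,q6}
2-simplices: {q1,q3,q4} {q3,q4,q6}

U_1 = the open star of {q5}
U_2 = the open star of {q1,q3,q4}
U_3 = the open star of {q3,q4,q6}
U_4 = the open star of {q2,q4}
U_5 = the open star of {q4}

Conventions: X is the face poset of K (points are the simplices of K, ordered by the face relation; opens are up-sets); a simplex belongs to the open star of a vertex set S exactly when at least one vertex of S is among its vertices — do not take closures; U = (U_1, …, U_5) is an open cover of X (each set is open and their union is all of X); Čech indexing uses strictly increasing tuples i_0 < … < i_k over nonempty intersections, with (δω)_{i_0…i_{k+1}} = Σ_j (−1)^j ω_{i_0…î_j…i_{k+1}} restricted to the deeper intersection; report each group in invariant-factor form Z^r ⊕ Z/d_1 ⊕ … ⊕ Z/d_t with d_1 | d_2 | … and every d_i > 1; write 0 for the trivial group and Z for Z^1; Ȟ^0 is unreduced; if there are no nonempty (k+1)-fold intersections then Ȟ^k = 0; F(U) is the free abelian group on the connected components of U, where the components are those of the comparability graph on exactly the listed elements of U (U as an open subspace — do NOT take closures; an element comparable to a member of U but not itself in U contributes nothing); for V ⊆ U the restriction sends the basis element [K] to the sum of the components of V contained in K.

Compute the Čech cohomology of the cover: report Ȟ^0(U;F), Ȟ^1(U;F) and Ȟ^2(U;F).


Ȟ^0(U;F) ≅ Z^2; Ȟ^1(U;F) ≅ Z; Ȟ^2(U;F) ≅ 0

nerve of the cover:
  U1={{q5},{q1,q5}} U2={{q1},{q3},{q4},{q1,q3},{q1,q4},{q1,q5},{q1,q6},{q3,q4},{q3,q6},{q4,q6},{q1,q3,q4},{q3,q4,q6}} U3={{q3},{q4},{q6},{q1,q3},{q1,q4},{q1,q6},{q3,q4},{q3,q6},{q4,q6},{q1,q3,q4},{q3,q4,q6}} U4={{q2},{q4},{q1,q4},{q3,q4},{q4,q6},{q1,q3,q4},{q3,q4,q6}} U5={{q4},{q1,q4},{q3,q4},{q4,q6},{q1,q3,q4},{q3,q4,q6}}
  U12={{q1,q5}} U23={{q3},{q4},{q1,q3},{q1,q4},{q1,q6},{q3,q4},{q3,q6},{q4,q6},{q1,q3,q4},{q3,q4,q6}} U24={{q4},{q1,q4},{q3,q4},{q4,q6},{q1,q3,q4},{q3,q4,q6}} U25={{q4},{q1,q4},{q3,q4},{q4,q6},{q1,q3,q4},{q3,q4,q6}} U34={{q4},{q1,q4},{q3,q4},{q4,q6},{q1,q3,q4},{q3,q4,q6}} U35={{q4},{q1,q4},{q3,q4},{q4,q6},{q1,q3,q4},{q3,q4,q6}} U45={{q4},{q1,q4},{q3,q4},{q4,q6},{q1,q3,q4},{q3,q4,q6}}
  U234={{q4},{q1,q4},{q3,q4},{q4,q6},{q1,q3,q4},{q3,q4,q6}} U235={{q4},{q1,q4},{q3,q4},{q4,q6},{q1,q3,q4},{q3,q4,q6}} U245={{q4},{q1,q4},{q3,q4},{q4,q6},{q1,q3,q4},{q3,q4,q6}} U345={{q4},{q1,q4},{q3,q4},{q4,q6},{q1,q3,q4},{q3,q4,q6}}
  U2345={{q4},{q1,q4},{q3,q4},{q4,q6},{q1,q3,q4},{q3,q4,q6}}
components per intersection:
  U1: {{q5},{q1,q5}}
  U2: {{q1},{q3},{q4},{q1,q3},{q1,q4},{q1,q5},{q1,q6},{q3,q4},{q3,q6},{q4,q6},{q1,q3,q4},{q3,q4,q6}}
  U3: {{q3},{q4},{q6},{q1,q3},{q1,q4},{q1,q6},{q3,q4},{q3,q6},{q4,q6},{q1,q3,q4},{q3,q4,q6}}
  U4: {{q2}} {{q4},{q1,q4},{q3,q4},{q4,q6},{q1,q3,q4},{q3,q4,q6}}
  U5: {{q4},{q1,q4},{q3,q4},{q4,q6},{q1,q3,q4},{q3,q4,q6}}
  U12: {{q1,q5}}
  U23: {{q3},{q4},{q1,q3},{q1,q4},{q3,q4},{q3,q6},{q4,q6},{q1,q3,q4},{q3,q4,q6}} {{q1,q6}}
  U24: {{q4},{q1,q4},{q3,q4},{q4,q6},{q1,q3,q4},{q3,q4,q6}}
  U25: {{q4},{q1,q4},{q3,q4},{q4,q6},{q1,q3,q4},{q3,q4,q6}}
  U34: {{q4},{q1,q4},{q3,q4},{q4,q6},{q1,q3,q4},{q3,q4,q6}}
  U35: {{q4},{q1,q4},{q3,q4},{q4,q6},{q1,q3,q4},{q3,q4,q6}}
  U45: {{q4},{q1,q4},{q3,q4},{q4,q6},{q1,q3,q4},{q3,q4,q6}}
  U234: {{q4},{q1,q4},{q3,q4},{q4,q6},{q1,q3,q4},{q3,q4,q6}}
  U235: {{q4},{q1,q4},{q3,q4},{q4,q6},{q1,q3,q4},{q3,q4,q6}}
  U245: {{q4},{q1,q4},{q3,q4},{q4,q6},{q1,q3,q4},{q3,q4,q6}}
  U345: {{q4},{q1,q4},{q3,q4},{q4,q6},{q1,q3,q4},{q3,q4,q6}}
  U2345: {{q4},{q1,q4},{q3,q4},{q4,q6},{q1,q3,q4},{q3,q4,q6}}
C dims 6,8,4,1; δ0: rk 4, SNF 1^4; δ1: rk 3, SNF 1^3; δ2: rk 1, SNF 1^1
Ȟ^0 = (6 − 4) − 0 = 2, so Ȟ^0 ≅ Z^2
Ȟ^1 = (8 − 3) − 4 = 1, so Ȟ^1 ≅ Z
Ȟ^2 = (4 − 1) − 3 = 0, so Ȟ^2 ≅ 0


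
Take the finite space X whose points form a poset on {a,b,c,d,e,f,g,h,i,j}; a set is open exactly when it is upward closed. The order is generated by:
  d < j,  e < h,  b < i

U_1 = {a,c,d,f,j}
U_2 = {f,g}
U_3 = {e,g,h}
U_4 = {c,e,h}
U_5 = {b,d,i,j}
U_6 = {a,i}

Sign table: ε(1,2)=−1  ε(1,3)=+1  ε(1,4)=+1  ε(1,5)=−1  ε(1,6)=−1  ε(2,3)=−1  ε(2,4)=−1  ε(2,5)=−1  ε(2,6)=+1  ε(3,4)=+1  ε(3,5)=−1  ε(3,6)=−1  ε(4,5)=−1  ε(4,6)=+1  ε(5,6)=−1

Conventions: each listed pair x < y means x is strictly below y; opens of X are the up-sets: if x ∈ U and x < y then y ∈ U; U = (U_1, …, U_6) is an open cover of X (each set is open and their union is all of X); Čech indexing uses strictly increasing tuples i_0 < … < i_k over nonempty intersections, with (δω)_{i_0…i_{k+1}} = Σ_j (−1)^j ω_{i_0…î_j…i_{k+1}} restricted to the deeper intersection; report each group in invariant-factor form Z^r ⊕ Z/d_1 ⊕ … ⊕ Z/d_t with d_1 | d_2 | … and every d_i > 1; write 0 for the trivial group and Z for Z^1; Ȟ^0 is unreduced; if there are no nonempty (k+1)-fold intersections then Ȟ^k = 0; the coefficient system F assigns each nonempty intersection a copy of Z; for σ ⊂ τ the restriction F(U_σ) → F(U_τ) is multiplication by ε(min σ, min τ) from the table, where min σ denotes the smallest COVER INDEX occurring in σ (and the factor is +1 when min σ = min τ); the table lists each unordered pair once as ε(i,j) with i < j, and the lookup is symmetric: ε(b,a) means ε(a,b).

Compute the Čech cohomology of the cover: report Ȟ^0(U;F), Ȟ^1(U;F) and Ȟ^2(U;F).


nerve simplices:
  U12={f} U14={c} U15={d,j} U16={a} U23={g} U34={e,h} U56={i}
C dims 6,7; δ0: rk 6, SNF 1^5·2
degree 0: 6−6−0 = 0 → Ȟ^0 ≅ 0
degree 1: 7−0−6 = 1 plus torsion [2] → Ȟ^1 ≅ Z ⊕ Z/2
degree 2: 0−0−0 = 0 → Ȟ^2 ≅ 0

Ȟ^0(U;F) ≅ 0, Ȟ^1(U;F) ≅ Z ⊕ Z/2 and Ȟ^2(U;F) ≅ 0


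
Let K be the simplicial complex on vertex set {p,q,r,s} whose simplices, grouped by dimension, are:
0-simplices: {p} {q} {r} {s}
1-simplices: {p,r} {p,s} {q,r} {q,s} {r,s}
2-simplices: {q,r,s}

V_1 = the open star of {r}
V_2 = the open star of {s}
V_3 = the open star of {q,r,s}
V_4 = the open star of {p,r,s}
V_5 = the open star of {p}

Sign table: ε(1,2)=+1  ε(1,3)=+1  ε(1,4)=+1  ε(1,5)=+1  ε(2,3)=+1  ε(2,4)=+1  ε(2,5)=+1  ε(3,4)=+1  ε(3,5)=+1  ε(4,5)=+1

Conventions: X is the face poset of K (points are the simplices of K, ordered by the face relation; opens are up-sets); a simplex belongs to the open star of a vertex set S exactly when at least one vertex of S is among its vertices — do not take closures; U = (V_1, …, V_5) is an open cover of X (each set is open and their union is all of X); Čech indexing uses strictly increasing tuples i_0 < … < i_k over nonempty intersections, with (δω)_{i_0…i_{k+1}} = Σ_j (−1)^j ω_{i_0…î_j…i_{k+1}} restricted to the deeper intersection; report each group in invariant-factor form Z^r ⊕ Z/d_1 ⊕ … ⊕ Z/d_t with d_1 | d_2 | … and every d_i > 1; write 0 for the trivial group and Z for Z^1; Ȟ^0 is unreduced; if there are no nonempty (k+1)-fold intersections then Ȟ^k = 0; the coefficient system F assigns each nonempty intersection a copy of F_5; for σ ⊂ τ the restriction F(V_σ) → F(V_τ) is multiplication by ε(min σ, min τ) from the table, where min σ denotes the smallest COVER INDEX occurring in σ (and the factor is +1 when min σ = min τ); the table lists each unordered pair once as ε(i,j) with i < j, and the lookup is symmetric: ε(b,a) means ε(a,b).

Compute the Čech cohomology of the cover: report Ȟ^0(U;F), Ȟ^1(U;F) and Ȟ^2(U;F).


Ȟ^0 ≅ Z/5, Ȟ^1 ≅ 0 and Ȟ^2 ≅ 0

nerve simplices:
  V1={{r},{p,r},{q,r},{r,s},{q,r,s}} V2={{s},{p,s},{q,s},{r,s},{q,r,s}} V3={{q},{r},{s},{p,r},{p,s},{q,r},{q,s},{r,s},{q,r,s}} V4={{p},{r},{s},{p,r},{p,s},{q,r},{q,s},{r,s},{q,r,s}} V5={{p},{p,r},{p,s}}
  V12={{r,s},{q,r,s}} V13={{r},{p,r},{q,r},{r,s},{q,r,s}} V14={{r},{p,r},{q,r},{r,s},{q,r,s}} V15={{p,r}} V23={{s},{p,s},{q,s},{r,s},{q,r,s}} V24={{s},{p,s},{q,s},{r,s},{q,r,s}} V25={{p,s}} V34={{r},{s},{p,r},{p,s},{q,r},{q,s},{r,s},{q,r,s}} V35={{p,r},{p,s}} V45={{p},{p,r},{p,s}}
  V123={{r,s},{q,r,s}} V124={{r,s},{q,r,s}} V134={{r},{p,r},{q,r},{r,s},{q,r,s}} V135={{p,r}} V145={{p,r}} V234={{s},{p,s},{q,s},{r,s},{q,r,s}} V235={{p,s}} V245={{p,s}} V345={{p,r},{p,s}}
  V1234={{r,s},{q,r,s}} V1345={{p,r}} V2345={{p,s}}
C dims 5,10,9,3; δ0: rk_F5 4; δ1: rk_F5 6; δ2: rk_F5 3
degree 0: 5−4−0 = 1 → Ȟ^0 ≅ Z/5
degree 1: 10−6−4 = 0 → Ȟ^1 ≅ 0
degree 2: 9−3−6 = 0 → Ȟ^2 ≅ 0


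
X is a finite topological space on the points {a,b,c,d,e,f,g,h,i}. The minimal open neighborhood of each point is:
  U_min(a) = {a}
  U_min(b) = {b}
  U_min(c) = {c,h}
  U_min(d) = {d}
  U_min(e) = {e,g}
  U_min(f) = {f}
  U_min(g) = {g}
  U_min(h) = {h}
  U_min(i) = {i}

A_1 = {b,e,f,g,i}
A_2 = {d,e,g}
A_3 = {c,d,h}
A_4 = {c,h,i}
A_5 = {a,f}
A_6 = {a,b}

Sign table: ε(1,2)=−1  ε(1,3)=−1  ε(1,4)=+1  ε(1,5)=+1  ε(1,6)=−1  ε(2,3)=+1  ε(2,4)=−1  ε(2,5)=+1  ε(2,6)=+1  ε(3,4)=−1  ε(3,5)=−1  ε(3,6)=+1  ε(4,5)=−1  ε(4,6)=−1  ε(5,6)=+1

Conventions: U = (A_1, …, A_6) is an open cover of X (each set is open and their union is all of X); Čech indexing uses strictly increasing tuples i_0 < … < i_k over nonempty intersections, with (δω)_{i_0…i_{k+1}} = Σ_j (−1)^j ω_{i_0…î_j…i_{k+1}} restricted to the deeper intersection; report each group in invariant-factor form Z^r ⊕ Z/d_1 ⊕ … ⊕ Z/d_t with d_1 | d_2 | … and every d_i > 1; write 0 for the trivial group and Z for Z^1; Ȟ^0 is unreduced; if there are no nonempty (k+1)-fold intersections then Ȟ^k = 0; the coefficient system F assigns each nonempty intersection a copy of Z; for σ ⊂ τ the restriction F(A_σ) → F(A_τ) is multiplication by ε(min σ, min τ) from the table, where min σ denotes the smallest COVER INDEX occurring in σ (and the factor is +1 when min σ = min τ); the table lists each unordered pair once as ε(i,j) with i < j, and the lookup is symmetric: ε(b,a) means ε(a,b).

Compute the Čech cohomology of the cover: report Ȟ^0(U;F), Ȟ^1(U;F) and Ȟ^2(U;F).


intersection data:
  A12={e,g} A14={i} A15={f} A16={b} A23={d} A34={c,h} A56={a}
C dims 6,7; δ0: rk 6, SNF 1^5·2
Ȟ^0 = (6 − 6) − 0 = 0, so Ȟ^0 ≅ 0
Ȟ^1 = (7 − 0) − 6 = 1 plus torsion [2], so Ȟ^1 ≅ Z ⊕ Z/2
Ȟ^2 = (0 − 0) − 0 = 0, so Ȟ^2 ≅ 0

Ȟ^0 = 0, Ȟ^1 = Z ⊕ Z/2 and Ȟ^2 = 0


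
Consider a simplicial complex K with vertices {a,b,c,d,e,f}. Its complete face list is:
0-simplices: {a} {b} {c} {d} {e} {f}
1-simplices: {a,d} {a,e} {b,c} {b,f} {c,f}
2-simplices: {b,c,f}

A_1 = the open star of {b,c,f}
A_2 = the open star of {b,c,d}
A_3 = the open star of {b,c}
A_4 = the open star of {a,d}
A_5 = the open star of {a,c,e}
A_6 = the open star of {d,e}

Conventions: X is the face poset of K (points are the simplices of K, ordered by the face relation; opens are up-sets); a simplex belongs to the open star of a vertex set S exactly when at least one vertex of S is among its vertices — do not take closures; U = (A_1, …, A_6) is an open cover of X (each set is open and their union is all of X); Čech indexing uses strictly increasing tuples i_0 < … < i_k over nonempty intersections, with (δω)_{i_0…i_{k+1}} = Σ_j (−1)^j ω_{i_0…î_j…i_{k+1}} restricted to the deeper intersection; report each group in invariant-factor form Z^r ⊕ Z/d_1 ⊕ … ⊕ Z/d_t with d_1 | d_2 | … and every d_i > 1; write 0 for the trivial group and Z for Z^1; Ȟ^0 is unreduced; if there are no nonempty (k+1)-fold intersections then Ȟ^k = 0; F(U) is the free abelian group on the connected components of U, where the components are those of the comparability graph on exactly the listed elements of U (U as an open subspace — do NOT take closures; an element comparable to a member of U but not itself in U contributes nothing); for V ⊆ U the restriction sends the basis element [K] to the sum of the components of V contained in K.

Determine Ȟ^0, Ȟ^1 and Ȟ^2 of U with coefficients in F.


Ȟ^0 ≅ Z^2,  Ȟ^1 ≅ 0,  Ȟ^2 ≅ 0

nerve of the cover:
  A1={{b},{c},{f},{b,c},{b,f},{c,f},{b,c,f}} A2={{b},{c},{d},{a,d},{b,c},{b,f},{c,f},{b,c,f}} A3={{b},{c},{b,c},{b,f},{c,f},{b,c,f}} A4={{a},{d},{a,d},{a,e}} A5={{a},{c},{e},{a,d},{a,e},{b,c},{c,f},{b,c,f}} A6={{d},{e},{a,d},{a,e}}
  A12={{b},{c},{b,c},{b,f},{c,f},{b,c,f}} A13={{b},{c},{b,c},{b,f},{c,f},{b,c,f}} A15={{c},{b,c},{c,f},{b,c,f}} A23={{b},{c},{b,c},{b,f},{c,f},{b,c,f}} A24={{d},{a,d}} A25={{c},{a,d},{b,c},{c,f},{b,c,f}} A26={{d},{a,d}} A35={{c},{b,c},{c,f},{b,c,f}} A45={{a},{a,d},{a,e}} A46={{d},{a,d},{a,e}} A56={{e},{a,d},{a,e}}
  A123={{b},{c},{b,c},{b,f},{c,f},{b,c,f}} A125={{c},{b,c},{c,f},{b,c,f}} A135={{c},{b,c},{c,f},{b,c,f}} A235={{c},{b,c},{c,f},{b,c,f}} A245={{a,d}} A246={{d},{a,d}} A256={{a,d}} A456={{a,d},{a,e}}
  A1235={{c},{b,c},{c,f},{b,c,f}} A2456={{a,d}}
components per intersection:
  A1: {{b},{c},{f},{b,c},{b,f},{c,f},{b,c,f}}
  A2: {{b},{c},{b,c},{b,f},{c,f},{b,c,f}} {{d},{a,d}}
  A3: {{b},{c},{b,c},{b,f},{c,f},{b,c,f}}
  A4: {{a},{d},{a,d},{a,e}}
  A5: {{a},{e},{a,d},{a,e}} {{c},{b,c},{c,f},{b,c,f}}
  A6: {{d},{a,d}} {{e},{a,e}}
  A12: {{b},{c},{b,c},{b,f},{c,f},{b,c,f}}
  A13: {{b},{c},{b,c},{b,f},{c,f},{b,c,f}}
  A15: {{c},{b,c},{c,f},{b,c,f}}
  A23: {{b},{c},{b,c},{b,f},{c,f},{b,c,f}}
  A24: {{d},{a,d}}
  A25: {{c},{b,c},{c,f},{b,c,f}} {{a,d}}
  A26: {{d},{a,d}}
  A35: {{c},{b,c},{c,f},{b,c,f}}
  A45: {{a},{a,d},{a,e}}
  A46: {{d},{a,d}} {{a,e}}
  A56: {{e},{a,e}} {{a,d}}
  A123: {{b},{c},{b,c},{b,f},{c,f},{b,c,f}}
  A125: {{c},{b,c},{c,f},{b,c,f}}
  A135: {{c},{b,c},{c,f},{b,c,f}}
  A235: {{c},{b,c},{c,f},{b,c,f}}
  A245: {{a,d}}
  A246: {{d},{a,d}}
  A256: {{a,d}}
  A456: {{a,d}} {{a,e}}
  A1235: {{c},{b,c},{c,f},{b,c,f}}
  A2456: {{a,d}}
C dims 9,14,9,2; δ0: rk 7, SNF 1^7; δ1: rk 7, SNF 1^7; δ2: rk 2, SNF 1^2
Ȟ^0 = (9 − 7) − 0 = 2, so Ȟ^0 ≅ Z^2
Ȟ^1 = (14 − 7) − 7 = 0, so Ȟ^1 ≅ 0
Ȟ^2 = (9 − 2) − 7 = 0, so Ȟ^2 ≅ 0


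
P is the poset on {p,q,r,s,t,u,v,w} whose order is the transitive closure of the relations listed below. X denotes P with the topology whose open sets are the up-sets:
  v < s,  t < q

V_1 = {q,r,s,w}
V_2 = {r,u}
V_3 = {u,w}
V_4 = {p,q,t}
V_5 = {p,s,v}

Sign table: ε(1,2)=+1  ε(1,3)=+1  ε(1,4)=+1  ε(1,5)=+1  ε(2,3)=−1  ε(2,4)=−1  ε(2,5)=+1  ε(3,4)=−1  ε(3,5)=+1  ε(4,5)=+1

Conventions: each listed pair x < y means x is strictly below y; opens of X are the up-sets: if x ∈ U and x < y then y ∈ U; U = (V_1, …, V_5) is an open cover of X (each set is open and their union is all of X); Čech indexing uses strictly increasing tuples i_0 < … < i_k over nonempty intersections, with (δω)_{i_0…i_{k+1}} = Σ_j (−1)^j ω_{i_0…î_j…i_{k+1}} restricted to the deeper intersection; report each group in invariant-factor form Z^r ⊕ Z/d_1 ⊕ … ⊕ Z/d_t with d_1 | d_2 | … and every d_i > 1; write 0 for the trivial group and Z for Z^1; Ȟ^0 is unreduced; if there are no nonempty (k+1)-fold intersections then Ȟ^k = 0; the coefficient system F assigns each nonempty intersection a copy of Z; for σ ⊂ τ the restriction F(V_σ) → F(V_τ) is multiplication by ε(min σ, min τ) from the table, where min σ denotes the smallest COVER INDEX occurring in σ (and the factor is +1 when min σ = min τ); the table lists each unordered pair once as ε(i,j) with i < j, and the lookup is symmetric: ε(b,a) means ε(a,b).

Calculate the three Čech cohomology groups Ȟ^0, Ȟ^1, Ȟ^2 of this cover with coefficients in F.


Ȟ^0(U;F) ≅ 0, Ȟ^1(U;F) ≅ Z ⊕ Z/2, Ȟ^2(U;F) ≅ 0

nerve simplices:
  V12={r} V13={w} V14={q} V15={s} V23={u} V45={p}
C dims 5,6; δ0: rk 5, SNF 1^4·2
degree 0: 5−5−0 = 0 → Ȟ^0 ≅ 0
degree 1: 6−0−5 = 1 plus torsion [2] → Ȟ^1 ≅ Z ⊕ Z/2
degree 2: 0−0−0 = 0 → Ȟ^2 ≅ 0


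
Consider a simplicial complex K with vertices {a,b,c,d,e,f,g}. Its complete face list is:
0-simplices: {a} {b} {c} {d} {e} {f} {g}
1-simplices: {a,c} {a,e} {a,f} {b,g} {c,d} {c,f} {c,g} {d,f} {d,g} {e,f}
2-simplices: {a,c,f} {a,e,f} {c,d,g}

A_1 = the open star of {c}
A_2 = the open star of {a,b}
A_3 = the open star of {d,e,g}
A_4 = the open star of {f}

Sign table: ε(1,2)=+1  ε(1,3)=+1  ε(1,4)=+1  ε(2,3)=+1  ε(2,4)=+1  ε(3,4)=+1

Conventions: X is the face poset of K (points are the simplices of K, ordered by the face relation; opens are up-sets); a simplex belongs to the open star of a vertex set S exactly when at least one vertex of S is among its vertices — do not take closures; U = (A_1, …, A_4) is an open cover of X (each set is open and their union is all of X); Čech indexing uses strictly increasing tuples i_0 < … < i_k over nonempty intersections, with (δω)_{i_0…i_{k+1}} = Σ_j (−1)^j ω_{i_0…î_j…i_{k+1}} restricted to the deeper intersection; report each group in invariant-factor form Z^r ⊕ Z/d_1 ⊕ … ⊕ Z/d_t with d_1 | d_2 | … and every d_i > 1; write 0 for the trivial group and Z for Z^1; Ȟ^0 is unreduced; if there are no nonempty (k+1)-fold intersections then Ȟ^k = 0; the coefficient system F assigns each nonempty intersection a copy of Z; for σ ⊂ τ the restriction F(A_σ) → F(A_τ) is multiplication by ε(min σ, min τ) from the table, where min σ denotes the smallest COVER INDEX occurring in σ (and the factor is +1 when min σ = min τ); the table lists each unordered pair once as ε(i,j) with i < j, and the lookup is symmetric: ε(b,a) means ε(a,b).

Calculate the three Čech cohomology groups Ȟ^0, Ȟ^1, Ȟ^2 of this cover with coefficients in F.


cover nerve:
  A1={{c},{a,c},{c,d},{c,f},{c,g},{a,c,f},{c,d,g}} A2={{a},{b},{a,c},{a,e},{a,f},{b,g},{a,c,f},{a,e,f}} A3={{d},{e},{g},{a,e},{b,g},{c,d},{c,g},{d,f},{d,g},{e,f},{a,e,f},{c,d,g}} A4={{f},{a,f},{c,f},{d,f},{e,f},{a,c,f},{a,e,f}}
  A12={{a,c},{a,c,f}} A13={{c,d},{c,g},{c,d,g}} A14={{c,f},{a,c,f}} A23={{a,e},{b,g},{a,e,f}} A24={{a,f},{a,c,f},{a,e,f}} A34={{d,f},{e,f},{a,e,f}}
  A124={{a,c,f}} A234={{a,e,f}}
C dims 4,6,2; δ0: rk 3, SNF 1^3; δ1: rk 2, SNF 1^2
Ȟ^0: (4−3)−0=1 ⇒ Z
Ȟ^1: (6−2)−3=1 ⇒ Z
Ȟ^2: (2−0)−2=0 ⇒ 0

Ȟ^0 = Z, Ȟ^1 = Z and Ȟ^2 = 0


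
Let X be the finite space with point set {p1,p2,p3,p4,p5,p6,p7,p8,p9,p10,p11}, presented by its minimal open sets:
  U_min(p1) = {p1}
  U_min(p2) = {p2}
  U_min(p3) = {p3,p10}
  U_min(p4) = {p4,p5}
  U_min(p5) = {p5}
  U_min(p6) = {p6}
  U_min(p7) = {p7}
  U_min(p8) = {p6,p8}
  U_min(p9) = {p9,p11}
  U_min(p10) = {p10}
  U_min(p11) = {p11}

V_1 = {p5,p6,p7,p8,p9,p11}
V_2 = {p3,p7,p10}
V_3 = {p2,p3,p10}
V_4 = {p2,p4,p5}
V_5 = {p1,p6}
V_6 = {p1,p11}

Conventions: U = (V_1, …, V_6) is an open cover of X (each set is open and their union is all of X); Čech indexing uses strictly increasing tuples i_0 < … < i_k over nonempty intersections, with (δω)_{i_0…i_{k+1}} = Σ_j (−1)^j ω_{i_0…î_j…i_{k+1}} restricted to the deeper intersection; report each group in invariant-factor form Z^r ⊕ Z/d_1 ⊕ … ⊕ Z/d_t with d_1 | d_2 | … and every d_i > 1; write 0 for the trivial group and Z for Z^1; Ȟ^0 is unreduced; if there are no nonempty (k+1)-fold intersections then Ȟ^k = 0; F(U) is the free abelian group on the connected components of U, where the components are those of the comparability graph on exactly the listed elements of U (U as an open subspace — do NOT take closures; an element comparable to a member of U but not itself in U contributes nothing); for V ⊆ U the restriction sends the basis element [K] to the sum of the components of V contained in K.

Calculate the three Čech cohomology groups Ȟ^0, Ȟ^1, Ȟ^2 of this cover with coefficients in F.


Ȟ^0 = Z^7, Ȟ^1 = 0 and Ȟ^2 = 0

nonempty intersections:
  V12={p7} V14={p5} V15={p6} V16={p11} V23={p3,p10} V34={p2} V56={p1}
components per intersection:
  V1: {p5} {p6,p8} {p7} {p9,p11}
  V2: {p3,p10} {p7}
  V3: {p2} {p3,p10}
  V4: {p2} {p4,p5}
  V5: {p1} {p6}
  V6: {p1} {p11}
  V12: {p7}
  V14: {p5}
  V15: {p6}
  V16: {p11}
  V23: {p3,p10}
  V34: {p2}
  V56: {p1}
C dims 14,7; δ0: rk 7, SNF 1^7
Ȟ^0: (14−7)−0=7 ⇒ Z^7
Ȟ^1: (7−0)−7=0 ⇒ 0
Ȟ^2: (0−0)−0=0 ⇒ 0


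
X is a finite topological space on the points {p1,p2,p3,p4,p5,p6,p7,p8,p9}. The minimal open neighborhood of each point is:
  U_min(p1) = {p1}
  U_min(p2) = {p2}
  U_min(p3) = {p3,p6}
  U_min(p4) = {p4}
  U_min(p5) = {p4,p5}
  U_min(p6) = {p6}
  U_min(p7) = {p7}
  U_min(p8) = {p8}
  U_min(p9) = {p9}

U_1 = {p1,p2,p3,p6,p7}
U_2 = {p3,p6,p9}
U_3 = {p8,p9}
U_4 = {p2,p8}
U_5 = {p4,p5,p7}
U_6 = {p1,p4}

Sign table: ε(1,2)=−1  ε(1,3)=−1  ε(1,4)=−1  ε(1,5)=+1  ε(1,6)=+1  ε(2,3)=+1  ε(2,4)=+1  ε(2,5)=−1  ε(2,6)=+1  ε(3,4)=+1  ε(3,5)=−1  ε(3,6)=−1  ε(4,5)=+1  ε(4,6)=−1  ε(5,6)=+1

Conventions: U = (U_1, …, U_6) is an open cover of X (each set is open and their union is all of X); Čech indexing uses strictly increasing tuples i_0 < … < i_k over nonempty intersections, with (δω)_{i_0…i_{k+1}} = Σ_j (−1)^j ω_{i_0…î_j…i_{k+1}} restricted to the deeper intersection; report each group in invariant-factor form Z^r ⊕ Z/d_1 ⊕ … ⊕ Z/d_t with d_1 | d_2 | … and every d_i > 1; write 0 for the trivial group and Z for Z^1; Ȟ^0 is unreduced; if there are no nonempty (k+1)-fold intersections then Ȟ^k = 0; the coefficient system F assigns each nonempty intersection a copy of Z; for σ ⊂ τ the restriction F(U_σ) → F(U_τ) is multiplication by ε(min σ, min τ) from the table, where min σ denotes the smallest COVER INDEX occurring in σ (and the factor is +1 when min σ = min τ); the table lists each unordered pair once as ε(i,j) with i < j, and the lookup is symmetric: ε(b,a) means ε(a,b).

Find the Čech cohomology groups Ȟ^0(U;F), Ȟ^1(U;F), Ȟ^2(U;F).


Ȟ^0(U;F) ≅ Z, Ȟ^1(U;F) ≅ Z^2 and Ȟ^2(U;F) ≅ 0

intersection data:
  U12={p3,p6} U14={p2} U15={p7} U16={p1} U23={p9} U34={p8} U56={p4}
C dims 6,7; δ0: rk 5, SNF 1^5
Ȟ^0 = (6 − 5) − 0 = 1, so Ȟ^0 ≅ Z
Ȟ^1 = (7 − 0) − 5 = 2, so Ȟ^1 ≅ Z^2
Ȟ^2 = (0 − 0) − 0 = 0, so Ȟ^2 ≅ 0


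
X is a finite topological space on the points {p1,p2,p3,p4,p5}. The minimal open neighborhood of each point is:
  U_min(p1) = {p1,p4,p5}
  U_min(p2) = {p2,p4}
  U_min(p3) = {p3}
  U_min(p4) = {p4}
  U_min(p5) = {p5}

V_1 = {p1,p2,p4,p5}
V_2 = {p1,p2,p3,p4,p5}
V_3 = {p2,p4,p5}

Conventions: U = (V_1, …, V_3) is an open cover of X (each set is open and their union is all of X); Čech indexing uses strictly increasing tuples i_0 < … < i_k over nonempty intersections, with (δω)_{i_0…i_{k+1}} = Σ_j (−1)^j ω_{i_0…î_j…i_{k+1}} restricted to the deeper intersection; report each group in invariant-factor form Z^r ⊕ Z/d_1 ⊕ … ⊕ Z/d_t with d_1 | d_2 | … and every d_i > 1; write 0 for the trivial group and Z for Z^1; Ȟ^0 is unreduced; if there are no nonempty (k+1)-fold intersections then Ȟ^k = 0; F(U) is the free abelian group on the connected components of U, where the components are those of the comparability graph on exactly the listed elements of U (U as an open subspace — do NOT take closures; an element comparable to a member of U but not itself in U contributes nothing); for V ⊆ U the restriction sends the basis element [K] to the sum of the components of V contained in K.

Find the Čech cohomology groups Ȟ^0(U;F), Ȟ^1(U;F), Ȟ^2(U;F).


Ȟ^0(U;F) ≅ Z^2,  Ȟ^1(U;F) ≅ 0,  Ȟ^2(U;F) ≅ 0

cover nerve:
  V12={p1,p2,p4,p5} V13={p2,p4,p5} V23={p2,p4,p5}
  V123={p2,p4,p5}
components per intersection:
  V1: {p1,p2,p4,p5}
  V2: {p1,p2,p4,p5} {p3}
  V3: {p2,p4} {p5}
  V12: {p1,p2,p4,p5}
  V13: {p2,p4} {p5}
  V23: {p2,p4} {p5}
  V123: {p2,p4} {p5}
C dims 5,5,2; δ0: rk 3, SNF 1^3; δ1: rk 2, SNF 1^2
Ȟ^0: (5−3)−0=2 ⇒ Z^2
Ȟ^1: (5−2)−3=0 ⇒ 0
Ȟ^2: (2−0)−2=0 ⇒ 0


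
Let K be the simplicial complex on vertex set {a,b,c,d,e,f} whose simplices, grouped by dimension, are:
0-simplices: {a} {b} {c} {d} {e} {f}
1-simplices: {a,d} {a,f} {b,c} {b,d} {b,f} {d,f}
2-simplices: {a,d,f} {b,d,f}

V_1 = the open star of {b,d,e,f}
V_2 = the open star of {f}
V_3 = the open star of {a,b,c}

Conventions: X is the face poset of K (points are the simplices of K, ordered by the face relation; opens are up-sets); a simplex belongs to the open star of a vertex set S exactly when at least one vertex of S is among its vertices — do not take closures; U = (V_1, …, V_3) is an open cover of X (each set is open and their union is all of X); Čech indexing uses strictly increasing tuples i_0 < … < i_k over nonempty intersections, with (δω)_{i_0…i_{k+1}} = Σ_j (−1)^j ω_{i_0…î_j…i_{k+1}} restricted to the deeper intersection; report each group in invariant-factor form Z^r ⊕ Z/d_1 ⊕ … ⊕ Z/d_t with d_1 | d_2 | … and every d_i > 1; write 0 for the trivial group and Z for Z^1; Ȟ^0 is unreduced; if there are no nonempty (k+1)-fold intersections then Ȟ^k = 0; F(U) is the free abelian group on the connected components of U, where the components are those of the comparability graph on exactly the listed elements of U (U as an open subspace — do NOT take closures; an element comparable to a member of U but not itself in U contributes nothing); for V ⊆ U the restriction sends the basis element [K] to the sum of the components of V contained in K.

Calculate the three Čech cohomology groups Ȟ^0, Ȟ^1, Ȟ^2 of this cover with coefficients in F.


nonempty intersections:
  V1={{b},{d},{e},{f},{a,d},{a,f},{b,c},{b,d},{b,f},{d,f},{a,d,f},{b,d,f}} V2={{f},{a,f},{b,f},{d,f},{a,d,f},{b,d,f}} V3={{a},{b},{c},{a,d},{a,f},{b,c},{b,d},{b,f},{a,d,f},{b,d,f}}
  V12={{f},{a,f},{b,f},{d,f},{a,d,f},{b,d,f}} V13={{b},{a,d},{a,f},{b,c},{b,d},{b,f},{a,d,f},{b,d,f}} V23={{a,f},{b,f},{a,d,f},{b,d,f}}
  V123={{a,f},{b,f},{a,d,f},{b,d,f}}
components per intersection:
  V1: {{b},{d},{f},{a,d},{a,f},{b,c},{b,d},{b,f},{d,f},{a,d,f},{b,d,f}} {{e}}
  V2: {{f},{a,f},{b,f},{d,f},{a,d,f},{b,d,f}}
  V3: {{a},{a,d},{a,f},{a,d,f}} {{b},{c},{b,c},{b,d},{b,f},{b,d,f}}
  V12: {{f},{a,f},{b,f},{d,f},{a,d,f},{b,d,f}}
  V13: {{b},{b,c},{b,d},{b,f},{b,d,f}} {{a,d},{a,f},{a,d,f}}
  V23: {{a,f},{a,d,f}} {{b,f},{b,d,f}}
  V123: {{a,f},{a,d,f}} {{b,f},{b,d,f}}
C dims 5,5,2; δ0: rk 3, SNF 1^3; δ1: rk 2, SNF 1^2
Ȟ^0: (5−3)−0=2 ⇒ Z^2
Ȟ^1: (5−2)−3=0 ⇒ 0
Ȟ^2: (2−0)−2=0 ⇒ 0

Ȟ^0(U;F) ≅ Z^2,  Ȟ^1(U;F) ≅ 0,  Ȟ^2(U;F) ≅ 0


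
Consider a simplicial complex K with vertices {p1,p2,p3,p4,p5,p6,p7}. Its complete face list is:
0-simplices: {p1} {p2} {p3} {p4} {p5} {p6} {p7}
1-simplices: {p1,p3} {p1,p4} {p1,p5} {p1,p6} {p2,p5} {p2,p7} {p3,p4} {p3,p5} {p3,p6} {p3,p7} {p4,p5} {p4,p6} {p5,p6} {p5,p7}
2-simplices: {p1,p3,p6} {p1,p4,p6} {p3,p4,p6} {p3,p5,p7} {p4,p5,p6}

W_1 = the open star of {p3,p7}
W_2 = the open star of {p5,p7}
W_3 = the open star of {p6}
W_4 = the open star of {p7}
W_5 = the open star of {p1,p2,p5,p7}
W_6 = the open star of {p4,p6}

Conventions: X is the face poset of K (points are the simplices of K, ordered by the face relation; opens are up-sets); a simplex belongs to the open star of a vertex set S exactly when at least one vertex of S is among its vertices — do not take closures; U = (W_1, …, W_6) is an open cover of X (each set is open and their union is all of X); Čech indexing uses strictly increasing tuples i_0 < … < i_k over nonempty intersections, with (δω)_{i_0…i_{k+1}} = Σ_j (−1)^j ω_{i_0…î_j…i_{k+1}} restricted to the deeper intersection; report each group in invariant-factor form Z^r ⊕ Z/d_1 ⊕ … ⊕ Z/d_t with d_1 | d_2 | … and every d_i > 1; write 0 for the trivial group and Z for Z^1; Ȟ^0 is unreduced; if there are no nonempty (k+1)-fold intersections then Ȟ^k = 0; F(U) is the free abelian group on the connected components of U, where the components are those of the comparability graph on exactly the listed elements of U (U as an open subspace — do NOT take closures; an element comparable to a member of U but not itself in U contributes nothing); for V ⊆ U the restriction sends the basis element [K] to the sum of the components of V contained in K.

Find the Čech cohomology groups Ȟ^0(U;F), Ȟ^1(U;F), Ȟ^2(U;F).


Ȟ^0 ≅ Z,  Ȟ^1 ≅ Z^2,  Ȟ^2 ≅ 0

cover nerve:
  W1={{p3},{p7},{p1,p3},{p2,p7},{p3,p4},{p3,p5},{p3,p6},{p3,p7},{p5,p7},{p1,p3,p6},{p3,p4,p6},{p3,p5,p7}} W2={{p5},{p7},{p1,p5},{p2,p5},{p2,p7},{p3,p5},{p3,p7},{p4,p5},{p5,p6},{p5,p7},{p3,p5,p7},{p4,p5,p6}} W3={{p6},{p1,p6},{p3,p6},{p4,p6},{p5,p6},{p1,p3,p6},{p1,p4,p6},{p3,p4,p6},{p4,p5,p6}} W4={{p7},{p2,p7},{p3,p7},{p5,p7},{p3,p5,p7}} W5={{p1},{p2},{p5},{p7},{p1,p3},{p1,p4},{p1,p5},{p1,p6},{p2,p5},{p2,p7},{p3,p5},{p3,p7},{p4,p5},{p5,p6},{p5,p7},{p1,p3,p6},{p1,p4,p6},{p3,p5,p7},{p4,p5,p6}} W6={{p4},{p6},{p1,p4},{p1,p6},{p3,p4},{p3,p6},{p4,p5},{p4,p6},{p5,p6},{p1,p3,p6},{p1,p4,p6},{p3,p4,p6},{p4,p5,p6}}
  W12={{p7},{p2,p7},{p3,p5},{p3,p7},{p5,p7},{p3,p5,p7}} W13={{p3,p6},{p1,p3,p6},{p3,p4,p6}} W14={{p7},{p2,p7},{p3,p7},{p5,p7},{p3,p5,p7}} W15={{p7},{p1,p3},{p2,p7},{p3,p5},{p3,p7},{p5,p7},{p1,p3,p6},{p3,p5,p7}} W16={{p3,p4},{p3,p6},{p1,p3,p6},{p3,p4,p6}} W23={{p5,p6},{p4,p5,p6}} W24={{p7},{p2,p7},{p3,p7},{p5,p7},{p3,p5,p7}} W25={{p5},{p7},{p1,p5},{p2,p5},{p2,p7},{p3,p5},{p3,p7},{p4,p5},{p5,p6},{p5,p7},{p3,p5,p7},{p4,p5,p6}} W26={{p4,p5},{p5,p6},{p4,p5,p6}} W35={{p1,p6},{p5,p6},{p1,p3,p6},{p1,p4,p6},{p4,p5,p6}} W36={{p6},{p1,p6},{p3,p6},{p4,p6},{p5,p6},{p1,p3,p6},{p1,p4,p6},{p3,p4,p6},{p4,p5,p6}} W45={{p7},{p2,p7},{p3,p7},{p5,p7},{p3,p5,p7}} W56={{p1,p4},{p1,p6},{p4,p5},{p5,p6},{p1,p3,p6},{p1,p4,p6},{p4,p5,p6}}
  W124={{p7},{p2,p7},{p3,p7},{p5,p7},{p3,p5,p7}} W125={{p7},{p2,p7},{p3,p5},{p3,p7},{p5,p7},{p3,p5,p7}} W135={{p1,p3,p6}} W136={{p3,p6},{p1,p3,p6},{p3,p4,p6}} W145={{p7},{p2,p7},{p3,p7},{p5,p7},{p3,p5,p7}} W156={{p1,p3,p6}} W235={{p5,p6},{p4,p5,p6}} W236={{p5,p6},{p4,p5,p6}} W245={{p7},{p2,p7},{p3,p7},{p5,p7},{p3,p5,p7}} W256={{p4,p5},{p5,p6},{p4,p5,p6}} W356={{p1,p6},{p5,p6},{p1,p3,p6},{p1,p4,p6},{p4,p5,p6}}
  W1245={{p7},{p2,p7},{p3,p7},{p5,p7},{p3,p5,p7}} W1356={{p1,p3,p6}} W2356={{p5,p6},{p4,p5,p6}}
components per intersection:
  W1: {{p3},{p7},{p1,p3},{p2,p7},{p3,p4},{p3,p5},{p3,p6},{p3,p7},{p5,p7},{p1,p3,p6},{p3,p4,p6},{p3,p5,p7}}
  W2: {{p5},{p7},{p1,p5},{p2,p5},{p2,p7},{p3,p5},{p3,p7},{p4,p5},{p5,p6},{p5,p7},{p3,p5,p7},{p4,p5,p6}}
  W3: {{p6},{p1,p6},{p3,p6},{p4,p6},{p5,p6},{p1,p3,p6},{p1,p4,p6},{p3,p4,p6},{p4,p5,p6}}
  W4: {{p7},{p2,p7},{p3,p7},{p5,p7},{p3,p5,p7}}
  W5: {{p1},{p2},{p5},{p7},{p1,p3},{p1,p4},{p1,p5},{p1,p6},{p2,p5},{p2,p7},{p3,p5},{p3,p7},{p4,p5},{p5,p6},{p5,p7},{p1,p3,p6},{p1,p4,p6},{p3,p5,p7},{p4,p5,p6}}
  W6: {{p4},{p6},{p1,p4},{p1,p6},{p3,p4},{p3,p6},{p4,p5},{p4,p6},{p5,p6},{p1,p3,p6},{p1,p4,p6},{p3,p4,p6},{p4,p5,p6}}
  W12: {{p7},{p2,p7},{p3,p5},{p3,p7},{p5,p7},{p3,p5,p7}}
  W13: {{p3,p6},{p1,p3,p6},{p3,p4,p6}}
  W14: {{p7},{p2,p7},{p3,p7},{p5,p7},{p3,p5,p7}}
  W15: {{p7},{p2,p7},{p3,p5},{p3,p7},{p5,p7},{p3,p5,p7}} {{p1,p3},{p1,p3,p6}}
  W16: {{p3,p4},{p3,p6},{p1,p3,p6},{p3,p4,p6}}
  W23: {{p5,p6},{p4,p5,p6}}
  W24: {{p7},{p2,p7},{p3,p7},{p5,p7},{p3,p5,p7}}
  W25: {{p5},{p7},{p1,p5},{p2,p5},{p2,p7},{p3,p5},{p3,p7},{p4,p5},{p5,p6},{p5,p7},{p3,p5,p7},{p4,p5,p6}}
  W26: {{p4,p5},{p5,p6},{p4,p5,p6}}
  W35: {{p1,p6},{p1,p3,p6},{p1,p4,p6}} {{p5,p6},{p4,p5,p6}}
  W36: {{p6},{p1,p6},{p3,p6},{p4,p6},{p5,p6},{p1,p3,p6},{p1,p4,p6},{p3,p4,p6},{p4,p5,p6}}
  W45: {{p7},{p2,p7},{p3,p7},{p5,p7},{p3,p5,p7}}
  W56: {{p1,p4},{p1,p6},{p1,p3,p6},{p1,p4,p6}} {{p4,p5},{p5,p6},{p4,p5,p6}}
  W124: {{p7},{p2,p7},{p3,p7},{p5,p7},{p3,p5,p7}}
  W125: {{p7},{p2,p7},{p3,p5},{p3,p7},{p5,p7},{p3,p5,p7}}
  W135: {{p1,p3,p6}}
  W136: {{p3,p6},{p1,p3,p6},{p3,p4,p6}}
  W145: {{p7},{p2,p7},{p3,p7},{p5,p7},{p3,p5,p7}}
  W156: {{p1,p3,p6}}
  W235: {{p5,p6},{p4,p5,p6}}
  W236: {{p5,p6},{p4,p5,p6}}
  W245: {{p7},{p2,p7},{p3,p7},{p5,p7},{p3,p5,p7}}
  W256: {{p4,p5},{p5,p6},{p4,p5,p6}}
  W356: {{p1,p6},{p1,p3,p6},{p1,p4,p6}} {{p5,p6},{p4,p5,p6}}
  W1245: {{p7},{p2,p7},{p3,p7},{p5,p7},{p3,p5,p7}}
  W1356: {{p1,p3,p6}}
  W2356: {{p5,p6},{p4,p5,p6}}
C dims 6,16,12,3; δ0: rk 5, SNF 1^5; δ1: rk 9, SNF 1^9; δ2: rk 3, SNF 1^3
Ȟ^0: (6−5)−0=1 ⇒ Z
Ȟ^1: (16−9)−5=2 ⇒ Z^2
Ȟ^2: (12−3)−9=0 ⇒ 0


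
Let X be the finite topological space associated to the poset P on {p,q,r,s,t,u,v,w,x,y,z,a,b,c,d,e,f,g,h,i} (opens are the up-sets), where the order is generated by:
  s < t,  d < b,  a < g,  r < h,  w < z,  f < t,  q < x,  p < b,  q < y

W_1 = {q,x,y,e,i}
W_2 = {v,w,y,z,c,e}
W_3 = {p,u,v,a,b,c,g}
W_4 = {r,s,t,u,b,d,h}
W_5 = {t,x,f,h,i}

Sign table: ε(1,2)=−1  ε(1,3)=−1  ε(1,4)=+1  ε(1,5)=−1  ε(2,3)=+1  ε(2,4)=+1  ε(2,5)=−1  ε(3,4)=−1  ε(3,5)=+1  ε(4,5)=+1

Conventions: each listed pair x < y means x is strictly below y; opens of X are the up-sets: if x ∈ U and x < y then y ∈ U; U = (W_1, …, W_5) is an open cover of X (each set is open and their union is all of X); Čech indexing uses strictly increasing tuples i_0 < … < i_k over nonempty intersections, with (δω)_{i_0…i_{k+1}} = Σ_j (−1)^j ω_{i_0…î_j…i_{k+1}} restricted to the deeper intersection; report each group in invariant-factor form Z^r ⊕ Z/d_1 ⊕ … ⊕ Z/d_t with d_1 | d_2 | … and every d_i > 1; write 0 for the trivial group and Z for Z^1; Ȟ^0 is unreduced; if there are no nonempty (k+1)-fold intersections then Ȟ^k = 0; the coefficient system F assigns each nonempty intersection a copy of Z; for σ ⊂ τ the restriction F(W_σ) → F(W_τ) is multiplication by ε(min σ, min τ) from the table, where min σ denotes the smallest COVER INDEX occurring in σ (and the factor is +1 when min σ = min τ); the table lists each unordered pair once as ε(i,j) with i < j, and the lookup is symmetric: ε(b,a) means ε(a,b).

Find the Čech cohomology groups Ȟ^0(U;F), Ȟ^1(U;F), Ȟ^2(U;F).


cover nerve:
  W12={y,e} W15={x,i} W23={v,c} W34={u,b} W45={t,h}
C dims 5,5; δ0: rk 5, SNF 1^4·2
Ȟ^0: (5−5)−0=0 ⇒ 0
Ȟ^1: (5−0)−5=0 plus torsion [2] ⇒ Z/2
Ȟ^2: (0−0)−0=0 ⇒ 0

Ȟ^0 = 0, Ȟ^1 = Z/2 and Ȟ^2 = 0


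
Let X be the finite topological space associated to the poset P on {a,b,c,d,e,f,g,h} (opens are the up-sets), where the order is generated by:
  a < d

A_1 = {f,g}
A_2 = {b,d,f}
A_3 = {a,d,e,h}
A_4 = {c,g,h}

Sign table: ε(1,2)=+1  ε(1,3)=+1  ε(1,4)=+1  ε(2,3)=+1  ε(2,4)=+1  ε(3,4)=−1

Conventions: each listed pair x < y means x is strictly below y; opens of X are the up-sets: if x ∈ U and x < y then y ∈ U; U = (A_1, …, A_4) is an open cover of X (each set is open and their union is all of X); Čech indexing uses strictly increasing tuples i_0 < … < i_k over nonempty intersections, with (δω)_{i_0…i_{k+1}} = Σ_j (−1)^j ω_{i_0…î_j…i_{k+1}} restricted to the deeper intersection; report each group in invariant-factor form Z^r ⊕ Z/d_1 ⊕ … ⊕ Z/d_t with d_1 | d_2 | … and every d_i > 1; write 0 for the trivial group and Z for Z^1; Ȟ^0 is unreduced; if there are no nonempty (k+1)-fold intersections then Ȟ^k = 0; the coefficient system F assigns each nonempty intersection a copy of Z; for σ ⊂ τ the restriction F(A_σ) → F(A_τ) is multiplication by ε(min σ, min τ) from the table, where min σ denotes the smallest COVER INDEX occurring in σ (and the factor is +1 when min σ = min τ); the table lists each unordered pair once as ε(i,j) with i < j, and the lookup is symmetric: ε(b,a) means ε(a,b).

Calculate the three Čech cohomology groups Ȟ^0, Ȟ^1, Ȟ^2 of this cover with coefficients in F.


nonempty overlaps:
  A12={f} A14={g} A23={d} A34={h}
C dims 4,4; δ0: rk 4, SNF 1^3·2
degree 0: 4−4−0 = 0 → Ȟ^0 ≅ 0
degree 1: 4−0−4 = 0 plus torsion [2] → Ȟ^1 ≅ Z/2
degree 2: 0−0−0 = 0 → Ȟ^2 ≅ 0

Ȟ^0(U;F) ≅ 0, Ȟ^1(U;F) ≅ Z/2 and Ȟ^2(U;F) ≅ 0


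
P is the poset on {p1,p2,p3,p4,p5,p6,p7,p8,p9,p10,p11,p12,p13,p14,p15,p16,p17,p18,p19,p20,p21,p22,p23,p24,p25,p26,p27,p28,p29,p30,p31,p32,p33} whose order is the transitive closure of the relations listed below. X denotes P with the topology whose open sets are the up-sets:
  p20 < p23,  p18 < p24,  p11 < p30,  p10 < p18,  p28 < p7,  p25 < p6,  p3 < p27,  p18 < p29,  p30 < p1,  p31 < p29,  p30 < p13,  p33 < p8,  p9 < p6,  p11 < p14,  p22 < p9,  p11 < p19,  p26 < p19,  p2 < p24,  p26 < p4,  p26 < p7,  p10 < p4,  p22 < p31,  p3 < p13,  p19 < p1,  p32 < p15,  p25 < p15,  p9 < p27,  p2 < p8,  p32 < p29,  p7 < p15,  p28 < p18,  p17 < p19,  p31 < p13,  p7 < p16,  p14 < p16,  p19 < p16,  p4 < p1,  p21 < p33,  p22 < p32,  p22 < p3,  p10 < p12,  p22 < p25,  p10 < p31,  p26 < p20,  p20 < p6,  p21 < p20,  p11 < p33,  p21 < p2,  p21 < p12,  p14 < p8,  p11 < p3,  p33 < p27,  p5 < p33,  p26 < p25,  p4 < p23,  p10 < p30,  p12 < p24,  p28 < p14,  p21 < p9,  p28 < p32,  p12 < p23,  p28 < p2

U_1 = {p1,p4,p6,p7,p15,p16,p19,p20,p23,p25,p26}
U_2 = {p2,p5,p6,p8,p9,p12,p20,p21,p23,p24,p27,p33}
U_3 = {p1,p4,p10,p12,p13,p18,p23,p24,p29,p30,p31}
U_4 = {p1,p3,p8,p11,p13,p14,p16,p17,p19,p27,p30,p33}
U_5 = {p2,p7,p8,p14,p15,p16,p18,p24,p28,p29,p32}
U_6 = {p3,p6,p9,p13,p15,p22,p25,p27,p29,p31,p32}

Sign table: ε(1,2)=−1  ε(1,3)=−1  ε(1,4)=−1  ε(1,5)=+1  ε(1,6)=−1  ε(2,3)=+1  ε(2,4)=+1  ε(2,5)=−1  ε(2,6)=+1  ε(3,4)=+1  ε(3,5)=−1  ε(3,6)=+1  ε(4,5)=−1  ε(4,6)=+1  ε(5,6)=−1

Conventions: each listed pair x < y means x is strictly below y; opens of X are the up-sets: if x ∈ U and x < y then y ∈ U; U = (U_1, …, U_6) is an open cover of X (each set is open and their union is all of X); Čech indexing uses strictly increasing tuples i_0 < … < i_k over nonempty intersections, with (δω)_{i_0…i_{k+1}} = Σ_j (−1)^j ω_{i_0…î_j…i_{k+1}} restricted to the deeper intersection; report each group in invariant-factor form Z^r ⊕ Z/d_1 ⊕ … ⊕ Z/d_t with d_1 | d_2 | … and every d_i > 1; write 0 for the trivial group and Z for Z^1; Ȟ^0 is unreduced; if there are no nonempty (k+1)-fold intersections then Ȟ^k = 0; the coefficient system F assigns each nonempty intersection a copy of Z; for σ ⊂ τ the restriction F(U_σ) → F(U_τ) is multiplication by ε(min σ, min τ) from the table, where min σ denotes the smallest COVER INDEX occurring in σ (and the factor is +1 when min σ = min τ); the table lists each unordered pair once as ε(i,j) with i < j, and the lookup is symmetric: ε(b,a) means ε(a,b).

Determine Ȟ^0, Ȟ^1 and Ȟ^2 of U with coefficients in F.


Ȟ^0(U;F) ≅ Z; Ȟ^1(U;F) ≅ 0; Ȟ^2(U;F) ≅ Z/2

cover nerve:
  U12={p6,p20,p23} U13={p1,p4,p23} U14={p1,p16,p19} U15={p7,p15,p16} U16={p6,p15,p25} U23={p12,p23,p24} U24={p8,p27,p33} U25={p2,p8,p24} U26={p6,p9,p27} U34={p1,p13,p30} U35={p18,p24,p29} U36={p13,p29,p31} U45={p8,p14,p16} U46={p3,p13,p27} U56={p15,p29,p32}
  U123={p23} U126={p6} U134={p1} U145={p16} U156={p15} U235={p24} U245={p8} U246={p27} U346={p13} U356={p29}
C dims 6,15,10; δ0: rk 5, SNF 1^5; δ1: rk 10, SNF 1^9·2
Ȟ^0: (6−5)−0=1 ⇒ Z
Ȟ^1: (15−10)−5=0 ⇒ 0
Ȟ^2: (10−0)−10=0 plus torsion [2] ⇒ Z/2
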